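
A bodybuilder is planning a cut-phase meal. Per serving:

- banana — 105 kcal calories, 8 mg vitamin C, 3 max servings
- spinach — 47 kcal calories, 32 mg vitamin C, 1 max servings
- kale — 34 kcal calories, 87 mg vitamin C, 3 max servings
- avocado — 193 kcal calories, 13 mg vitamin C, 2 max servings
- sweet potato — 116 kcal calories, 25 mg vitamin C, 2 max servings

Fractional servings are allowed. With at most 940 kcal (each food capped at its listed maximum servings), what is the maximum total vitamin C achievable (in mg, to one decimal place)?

Vitamin C per kcal: kale 2.559, spinach 0.6809, sweet potato 0.2155, banana 0.07619, avocado 0.06736.
Take 3 servings of kale: uses 102 kcal, +261.0 mg vitamin C (running total 261.0 mg).
Take 1 serving of spinach: uses 47 kcal, +32.0 mg vitamin C (running total 293.0 mg).
Take 2 servings of sweet potato: uses 232 kcal, +50.0 mg vitamin C (running total 343.0 mg).
Take 3 servings of banana: uses 315 kcal, +24.0 mg vitamin C (running total 367.0 mg).
Take 1.264 servings of avocado: uses 244 kcal, +16.4 mg vitamin C (running total 383.4 mg).
Filling greedily by vitamin C-per-kcal is optimal for one linear limit, giving 383.4 mg.

383.4 mg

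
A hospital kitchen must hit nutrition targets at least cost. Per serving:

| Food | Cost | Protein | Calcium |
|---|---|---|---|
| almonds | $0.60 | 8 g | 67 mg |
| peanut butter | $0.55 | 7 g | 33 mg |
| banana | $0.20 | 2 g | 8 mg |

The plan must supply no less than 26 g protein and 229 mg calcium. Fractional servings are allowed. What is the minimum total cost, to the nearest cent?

$2.05

almonds only: max(26/8, 229/67) = 3.418 servings → $2.05.
peanut butter only: max(26/7, 229/33) = 6.939 servings → $3.82.
banana only: max(26/2, 229/8) = 28.62 servings → $5.72.
almonds + peanut butter: the both-tight solution has a negative serving — not a feasible corner.
almonds + banana: intersection lies outside the first quadrant.
peanut butter + banana: the both-tight solution has a negative serving — not a feasible corner.
So the least-cost plan costs $2.05.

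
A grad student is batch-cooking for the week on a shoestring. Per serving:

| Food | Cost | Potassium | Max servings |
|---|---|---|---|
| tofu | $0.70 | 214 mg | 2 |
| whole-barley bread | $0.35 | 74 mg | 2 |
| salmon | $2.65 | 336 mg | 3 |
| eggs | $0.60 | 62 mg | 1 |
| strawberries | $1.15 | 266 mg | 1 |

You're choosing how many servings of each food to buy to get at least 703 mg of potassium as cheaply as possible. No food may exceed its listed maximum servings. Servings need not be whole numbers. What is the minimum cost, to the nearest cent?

$2.59

Cost per mg of potassium: tofu $0.0033, strawberries $0.0043, whole-barley bread $0.0047, salmon $0.0079, eggs $0.0097.
Take 2 servings of tofu: +428.0 mg potassium for $1.40 (total $1.40, still need 275.0 mg).
Take 1 serving of strawberries: +266.0 mg potassium for $1.15 (total $2.55, still need 9.0 mg).
Take 0.1216 servings of whole-barley bread: +9.0 mg potassium for $0.04 (total $2.59, still need 0.0 mg).
Filling from the cheapest source first is optimal under one linear minimum: $2.59.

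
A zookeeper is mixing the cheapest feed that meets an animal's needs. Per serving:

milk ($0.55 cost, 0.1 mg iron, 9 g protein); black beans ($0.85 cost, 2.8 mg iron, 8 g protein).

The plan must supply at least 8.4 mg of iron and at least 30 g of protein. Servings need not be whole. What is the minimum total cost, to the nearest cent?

$2.91

A basic optimal solution has at most two foods positive. Try each food alone and each pair with both targets met exactly.
milk only: max(8.4/0.1, 30/9) = 84 servings → $46.20.
black beans only: max(8.4/2.8, 30/8) = 3.75 servings → $3.19.
milk + black beans with both tight: 0.6885 servings and 2.975 servings → $2.91.
The minimum over all feasible corners is $2.91.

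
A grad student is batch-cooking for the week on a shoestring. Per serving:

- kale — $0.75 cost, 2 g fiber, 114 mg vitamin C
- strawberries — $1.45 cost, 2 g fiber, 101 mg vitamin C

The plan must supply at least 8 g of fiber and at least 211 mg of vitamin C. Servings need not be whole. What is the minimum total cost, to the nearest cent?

$3.00

An LP optimum is at a vertex; with two nutrient constraints at most two foods are used. Check each candidate.
kale only: max(8/2, 211/114) = 4 servings → $3.00.
strawberries only: max(8/2, 211/101) = 4 servings → $5.80.
kale + strawberries: the both-tight solution has a negative serving — not a feasible corner.
The minimum over all feasible corners is $3.00.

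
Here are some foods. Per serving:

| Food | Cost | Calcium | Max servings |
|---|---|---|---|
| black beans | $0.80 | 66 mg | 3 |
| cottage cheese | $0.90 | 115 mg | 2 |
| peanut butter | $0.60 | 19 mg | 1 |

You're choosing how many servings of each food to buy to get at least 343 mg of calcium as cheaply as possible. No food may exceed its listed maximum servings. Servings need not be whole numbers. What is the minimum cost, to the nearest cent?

Cost per mg of calcium: cottage cheese $0.0078, black beans $0.0121, peanut butter $0.0316.
Take 2 servings of cottage cheese: +230.0 mg calcium for $1.80 (total $1.80, still need 113.0 mg).
Take 1.712 servings of black beans: +113.0 mg calcium for $1.37 (total $3.17, still need 0.0 mg).
Filling from the cheapest source first is optimal under one linear minimum: $3.17.

$3.17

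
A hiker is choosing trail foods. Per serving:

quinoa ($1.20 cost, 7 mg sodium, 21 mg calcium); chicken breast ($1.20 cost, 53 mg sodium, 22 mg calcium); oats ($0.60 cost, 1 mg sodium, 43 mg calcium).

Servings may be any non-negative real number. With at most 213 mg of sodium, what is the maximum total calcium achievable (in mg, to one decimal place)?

9159.0 mg

Calcium per mg sodium: oats 43, quinoa 3, chicken breast 0.4151.
With no serving limits, spend the whole sodium allowance on oats: 213 mg / 1 mg × 43 mg = 9159.0 mg.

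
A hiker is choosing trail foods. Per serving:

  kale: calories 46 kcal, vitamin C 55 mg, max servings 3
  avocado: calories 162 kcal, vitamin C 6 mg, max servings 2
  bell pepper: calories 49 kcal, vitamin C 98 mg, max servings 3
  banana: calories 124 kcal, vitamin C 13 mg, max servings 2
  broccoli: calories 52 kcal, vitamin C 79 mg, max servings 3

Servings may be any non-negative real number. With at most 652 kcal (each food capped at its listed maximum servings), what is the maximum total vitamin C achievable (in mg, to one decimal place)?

718.1 mg

Vitamin C per kcal: bell pepper 2, broccoli 1.519, kale 1.196, banana 0.1048, avocado 0.03704.
Take 3 servings of bell pepper: uses 147 kcal, +294.0 mg vitamin C (running total 294.0 mg).
Take 3 servings of broccoli: uses 156 kcal, +237.0 mg vitamin C (running total 531.0 mg).
Take 3 servings of kale: uses 138 kcal, +165.0 mg vitamin C (running total 696.0 mg).
Take 1.702 servings of banana: uses 211 kcal, +22.1 mg vitamin C (running total 718.1 mg).
Filling greedily by vitamin C-per-kcal is optimal for one linear limit, giving 718.1 mg.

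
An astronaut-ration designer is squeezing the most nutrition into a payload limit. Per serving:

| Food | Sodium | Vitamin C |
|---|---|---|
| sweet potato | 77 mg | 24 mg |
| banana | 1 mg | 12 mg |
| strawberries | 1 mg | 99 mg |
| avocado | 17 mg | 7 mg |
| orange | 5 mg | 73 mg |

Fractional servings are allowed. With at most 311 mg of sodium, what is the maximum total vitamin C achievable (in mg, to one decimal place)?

30789.0 mg

Vitamin C per mg sodium: strawberries 99, orange 14.6, banana 12, avocado 0.4118, sweet potato 0.3117.
With no serving limits, spend the whole sodium allowance on strawberries: 311 mg / 1 mg × 99 mg = 30789.0 mg.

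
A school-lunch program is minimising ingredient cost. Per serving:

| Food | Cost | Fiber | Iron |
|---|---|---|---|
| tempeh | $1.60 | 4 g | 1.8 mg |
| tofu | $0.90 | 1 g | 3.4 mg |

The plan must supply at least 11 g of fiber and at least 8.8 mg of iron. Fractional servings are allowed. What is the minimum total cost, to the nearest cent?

tempeh only: max(11/4, 8.8/1.8) = 4.889 servings → $7.82.
tofu only: max(11/1, 8.8/3.4) = 11 servings → $9.90.
tempeh + tofu with both tight: 2.424 servings and 1.305 servings → $5.05.
The minimum over all feasible corners is $5.05.

$5.05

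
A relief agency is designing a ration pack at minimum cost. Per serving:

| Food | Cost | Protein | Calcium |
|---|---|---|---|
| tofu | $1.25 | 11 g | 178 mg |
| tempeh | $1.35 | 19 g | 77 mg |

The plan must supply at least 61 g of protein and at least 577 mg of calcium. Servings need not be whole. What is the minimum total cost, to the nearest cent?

$5.49

Compare the cost at each extreme point of the feasible region.
tofu only: max(61/11, 577/178) = 5.545 servings → $6.93.
tempeh only: max(61/19, 577/77) = 7.494 servings → $10.12.
tofu + tempeh with both tight: 2.472 servings and 1.779 servings → $5.49.
So the least-cost plan costs $5.49.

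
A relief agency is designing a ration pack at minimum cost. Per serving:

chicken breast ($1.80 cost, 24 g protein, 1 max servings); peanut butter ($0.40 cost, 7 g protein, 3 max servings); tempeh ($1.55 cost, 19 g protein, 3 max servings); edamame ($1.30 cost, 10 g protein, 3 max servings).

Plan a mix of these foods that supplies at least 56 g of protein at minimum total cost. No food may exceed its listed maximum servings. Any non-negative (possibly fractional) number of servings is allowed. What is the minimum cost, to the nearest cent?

Cost per g of protein: peanut butter $0.0571, chicken breast $0.0750, tempeh $0.0816, edamame $0.1300.
Take 3 servings of peanut butter: +21.0 g protein for $1.20 (total $1.20, still need 35.0 g).
Take 1 serving of chicken breast: +24.0 g protein for $1.80 (total $3.00, still need 11.0 g).
Take 0.5789 servings of tempeh: +11.0 g protein for $0.90 (total $3.90, still need 0.0 g).
Filling from the cheapest source first is optimal under one linear minimum: $3.90.

$3.90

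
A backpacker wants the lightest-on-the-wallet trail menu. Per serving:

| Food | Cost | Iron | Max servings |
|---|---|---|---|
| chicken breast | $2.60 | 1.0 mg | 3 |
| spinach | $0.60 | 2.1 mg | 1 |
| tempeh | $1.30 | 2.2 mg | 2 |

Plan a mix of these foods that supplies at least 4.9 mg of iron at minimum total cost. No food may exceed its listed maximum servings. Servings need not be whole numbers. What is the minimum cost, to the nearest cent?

$2.25

Cost per mg of iron: spinach $0.2857, tempeh $0.5909, chicken breast $2.6000.
Take 1 serving of spinach: +2.1 mg iron for $0.60 (total $0.60, still need 2.8 mg).
Take 1.273 servings of tempeh: +2.8 mg iron for $1.65 (total $2.25, still need 0.0 mg).
Filling from the cheapest source first is optimal under one linear minimum: $2.25.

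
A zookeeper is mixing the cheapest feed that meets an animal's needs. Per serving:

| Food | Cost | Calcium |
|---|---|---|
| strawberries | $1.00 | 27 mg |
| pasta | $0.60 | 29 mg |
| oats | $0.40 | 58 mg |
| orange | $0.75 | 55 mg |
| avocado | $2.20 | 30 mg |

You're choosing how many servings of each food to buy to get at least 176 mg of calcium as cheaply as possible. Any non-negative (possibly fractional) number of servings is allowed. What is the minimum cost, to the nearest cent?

Cost per mg of calcium: oats $0.0069, orange $0.0136, pasta $0.0207, strawberries $0.0370, avocado $0.0733.
With no serving limits, use only oats: 176 mg / 58 mg = 3.034 servings × $0.40 = $1.21.

$1.21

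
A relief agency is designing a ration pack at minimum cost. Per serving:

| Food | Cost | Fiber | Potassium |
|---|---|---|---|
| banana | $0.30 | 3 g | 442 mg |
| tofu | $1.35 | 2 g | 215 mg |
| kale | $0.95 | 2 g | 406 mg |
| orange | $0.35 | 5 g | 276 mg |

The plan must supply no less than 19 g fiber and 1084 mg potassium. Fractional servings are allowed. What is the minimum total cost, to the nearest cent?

Minimising a linear cost over {fiber ≥ 19, potassium ≥ 1084, servings ≥ 0} — the optimum is at a vertex, using one or two foods.
banana only: max(19/3, 1084/442) = 6.333 servings → $1.90.
tofu only: max(19/2, 1084/215) = 9.5 servings → $12.82.
kale only: max(19/2, 1084/406) = 9.5 servings → $9.03.
orange only: max(19/5, 1084/276) = 3.928 servings → $1.37.
banana + tofu: intersection lies outside the first quadrant.
banana + kale: intersection lies outside the first quadrant.
banana + orange with both tight: 0.1274 servings and 3.724 servings → $1.34.
tofu + kale: intersection lies outside the first quadrant.
tofu + orange with both tight: 0.3365 servings and 3.665 servings → $1.74.
kale + orange with both tight: 0.1191 servings and 3.752 servings → $1.43.
The minimum over all feasible corners is $1.34.

$1.34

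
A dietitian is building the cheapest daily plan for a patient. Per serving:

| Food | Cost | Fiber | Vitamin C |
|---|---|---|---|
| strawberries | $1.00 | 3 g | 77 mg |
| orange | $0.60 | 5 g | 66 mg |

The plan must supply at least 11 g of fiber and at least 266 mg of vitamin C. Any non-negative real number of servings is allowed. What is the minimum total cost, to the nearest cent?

$2.42

The cheapest plan sits at a corner of the feasible region — with two constraints it uses at most two foods.
strawberries only: max(11/3, 266/77) = 3.667 servings → $3.67.
orange only: max(11/5, 266/66) = 4.03 servings → $2.42.
strawberries + orange with both tight: 3.23 servings and 0.262 servings → $3.39.
The minimum over all feasible corners is $2.42.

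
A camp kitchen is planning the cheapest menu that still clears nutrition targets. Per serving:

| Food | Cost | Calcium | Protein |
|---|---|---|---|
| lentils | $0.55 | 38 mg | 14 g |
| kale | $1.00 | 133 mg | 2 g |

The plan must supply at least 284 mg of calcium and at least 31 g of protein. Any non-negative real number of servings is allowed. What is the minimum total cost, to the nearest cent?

$2.66

lentils only: max(284/38, 31/14) = 7.474 servings → $4.11.
kale only: max(284/133, 31/2) = 15.5 servings → $15.50.
lentils + kale with both tight: 1.99 servings and 1.567 servings → $2.66.
So the least-cost plan costs $2.66.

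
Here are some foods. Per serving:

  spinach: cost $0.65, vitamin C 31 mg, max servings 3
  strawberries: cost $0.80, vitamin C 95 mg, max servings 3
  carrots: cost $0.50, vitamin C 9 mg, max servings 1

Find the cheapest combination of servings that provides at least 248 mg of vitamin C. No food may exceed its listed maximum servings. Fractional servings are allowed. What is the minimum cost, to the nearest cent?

Cost per mg of vitamin C: strawberries $0.0084, spinach $0.0210, carrots $0.0556.
Take 2.611 servings of strawberries: +248.0 mg vitamin C for $2.09 (total $2.09, still need 0.0 mg).
Filling from the cheapest source first is optimal under one linear minimum: $2.09.

$2.09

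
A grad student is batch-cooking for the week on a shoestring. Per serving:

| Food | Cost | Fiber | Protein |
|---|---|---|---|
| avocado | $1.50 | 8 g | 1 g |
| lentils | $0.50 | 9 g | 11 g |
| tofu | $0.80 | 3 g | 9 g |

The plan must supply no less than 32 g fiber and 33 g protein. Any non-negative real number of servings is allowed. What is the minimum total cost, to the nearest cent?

The cheapest plan sits at a corner of the feasible region — with two constraints it uses at most two foods.
avocado only: max(32/8, 33/1) = 33 servings → $49.50.
lentils only: max(32/9, 33/11) = 3.556 servings → $1.78.
tofu only: max(32/3, 33/9) = 10.67 servings → $8.53.
avocado + lentils with both tight: 0.6962 servings and 2.937 servings → $2.51.
avocado + tofu with both tight: 2.739 servings and 3.362 servings → $6.80.
lentils + tofu: intersection lies outside the first quadrant.
Cheapest feasible corner: $1.78.

$1.78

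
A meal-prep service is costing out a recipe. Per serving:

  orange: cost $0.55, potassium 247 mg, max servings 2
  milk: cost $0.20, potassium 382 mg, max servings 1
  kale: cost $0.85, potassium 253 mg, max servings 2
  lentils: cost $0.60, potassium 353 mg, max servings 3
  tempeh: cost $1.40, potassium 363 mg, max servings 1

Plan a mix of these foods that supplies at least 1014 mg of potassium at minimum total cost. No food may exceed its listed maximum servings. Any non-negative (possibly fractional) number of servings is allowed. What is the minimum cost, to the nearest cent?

$1.27

Cost per mg of potassium: milk $0.0005, lentils $0.0017, orange $0.0022, kale $0.0034, tempeh $0.0039.
Take 1 serving of milk: +382.0 mg potassium for $0.20 (total $0.20, still need 632.0 mg).
Take 1.79 servings of lentils: +632.0 mg potassium for $1.07 (total $1.27, still need 0.0 mg).
Greedy by cheapest-per-mg is optimal for a single linear constraint, so the minimum cost is $1.27.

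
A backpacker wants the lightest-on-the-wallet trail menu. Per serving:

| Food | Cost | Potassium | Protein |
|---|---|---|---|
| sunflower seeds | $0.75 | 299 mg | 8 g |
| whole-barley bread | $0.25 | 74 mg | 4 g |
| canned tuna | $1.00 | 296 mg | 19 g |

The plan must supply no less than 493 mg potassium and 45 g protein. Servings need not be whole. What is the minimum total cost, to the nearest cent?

Minimising a linear cost over {potassium ≥ 493, protein ≥ 45, servings ≥ 0} — the optimum is at a vertex, using one or two foods.
sunflower seeds only: max(493/299, 45/8) = 5.625 servings → $4.22.
whole-barley bread only: max(493/74, 45/4) = 11.25 servings → $2.81.
canned tuna only: max(493/296, 45/19) = 2.368 servings → $2.37.
sunflower seeds + whole-barley bread with both targets exact would need a negative amount; discard.
sunflower seeds + canned tuna: the both-tight solution has a negative serving — not a feasible corner.
whole-barley bread + canned tuna with both targets exact would need a negative amount; discard.
So the least-cost plan costs $2.37.

$2.37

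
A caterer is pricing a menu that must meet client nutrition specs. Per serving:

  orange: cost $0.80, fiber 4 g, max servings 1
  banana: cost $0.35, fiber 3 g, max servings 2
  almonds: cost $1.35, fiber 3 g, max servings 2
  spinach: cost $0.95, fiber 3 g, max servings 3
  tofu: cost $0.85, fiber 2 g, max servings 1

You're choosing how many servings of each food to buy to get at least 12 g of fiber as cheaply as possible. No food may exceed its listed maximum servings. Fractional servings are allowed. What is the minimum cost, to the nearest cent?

$2.13

Cost per g of fiber: banana $0.1167, orange $0.2000, spinach $0.3167, tofu $0.4250, almonds $0.4500.
Take 2 servings of banana: +6.0 g fiber for $0.70 (total $0.70, still need 6.0 g).
Take 1 serving of orange: +4.0 g fiber for $0.80 (total $1.50, still need 2.0 g).
Take 0.6667 servings of spinach: +2.0 g fiber for $0.63 (total $2.13, still need 0.0 g).
Filling from the cheapest source first is optimal under one linear minimum: $2.13.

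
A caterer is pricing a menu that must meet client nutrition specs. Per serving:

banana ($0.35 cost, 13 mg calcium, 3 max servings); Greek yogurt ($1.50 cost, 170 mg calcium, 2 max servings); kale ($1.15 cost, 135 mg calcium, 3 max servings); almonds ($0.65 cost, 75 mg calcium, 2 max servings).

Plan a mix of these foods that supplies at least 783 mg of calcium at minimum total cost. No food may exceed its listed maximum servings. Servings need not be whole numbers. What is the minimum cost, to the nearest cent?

$6.76

Cost per mg of calcium: kale $0.0085, almonds $0.0087, Greek yogurt $0.0088, banana $0.0269.
Take 3 servings of kale: +405.0 mg calcium for $3.45 (total $3.45, still need 378.0 mg).
Take 2 servings of almonds: +150.0 mg calcium for $1.30 (total $4.75, still need 228.0 mg).
Take 1.341 servings of Greek yogurt: +228.0 mg calcium for $2.01 (total $6.76, still need 0.0 mg).
Greedy by cheapest-per-mg is optimal for a single linear constraint, so the minimum cost is $6.76.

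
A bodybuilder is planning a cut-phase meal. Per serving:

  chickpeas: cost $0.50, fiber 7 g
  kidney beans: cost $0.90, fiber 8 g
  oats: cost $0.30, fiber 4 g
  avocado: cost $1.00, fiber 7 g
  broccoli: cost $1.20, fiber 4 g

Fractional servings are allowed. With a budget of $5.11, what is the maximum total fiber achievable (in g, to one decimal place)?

Fiber per dollar: chickpeas 14, oats 13.33, kidney beans 8.889, avocado 7, broccoli 3.333.
With no serving limits, spend the whole cost allowance on chickpeas: $5.11 / $0.50 × 7 g = 71.5 g.

71.5 g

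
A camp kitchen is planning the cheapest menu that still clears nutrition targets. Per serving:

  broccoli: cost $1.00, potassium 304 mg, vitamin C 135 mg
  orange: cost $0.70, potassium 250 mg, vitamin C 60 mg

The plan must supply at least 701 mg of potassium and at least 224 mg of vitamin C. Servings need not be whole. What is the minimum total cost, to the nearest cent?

$2.10

The cheapest plan sits at a corner of the feasible region — with two constraints it uses at most two foods.
broccoli only: max(701/304, 224/135) = 2.306 servings → $2.31.
orange only: max(701/250, 224/60) = 3.733 servings → $2.61.
broccoli + orange with both tight: 0.8988 servings and 1.711 servings → $2.10.
So the least-cost plan costs $2.10.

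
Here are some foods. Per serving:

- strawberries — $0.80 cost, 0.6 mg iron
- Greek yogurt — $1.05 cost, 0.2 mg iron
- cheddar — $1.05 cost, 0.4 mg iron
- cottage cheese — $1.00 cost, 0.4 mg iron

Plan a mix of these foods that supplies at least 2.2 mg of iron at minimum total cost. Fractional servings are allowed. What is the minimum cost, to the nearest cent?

$2.93

Cost per mg of iron: strawberries $1.3333, cottage cheese $2.5000, cheddar $2.6250, Greek yogurt $5.2500.
With no serving limits, use only strawberries: 2.2 mg / 0.6 mg = 3.667 servings × $0.80 = $2.93.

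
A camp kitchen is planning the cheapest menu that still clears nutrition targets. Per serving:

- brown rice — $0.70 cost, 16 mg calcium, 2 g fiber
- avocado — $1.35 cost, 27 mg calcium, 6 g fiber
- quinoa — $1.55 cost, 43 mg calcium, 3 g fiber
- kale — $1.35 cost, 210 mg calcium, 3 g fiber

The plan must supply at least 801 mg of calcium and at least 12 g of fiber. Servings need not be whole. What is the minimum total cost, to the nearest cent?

$5.27

A basic optimal solution has at most two foods positive. Try each food alone and each pair with both targets met exactly.
brown rice only: max(801/16, 12/2) = 50.06 servings → $35.04.
avocado only: max(801/27, 12/6) = 29.67 servings → $40.05.
quinoa only: max(801/43, 12/3) = 18.63 servings → $28.87.
kale only: max(801/210, 12/3) = 4 servings → $5.40.
brown rice + avocado: the both-tight solution has a negative serving — not a feasible corner.
brown rice + quinoa with both targets exact would need a negative amount; discard.
brown rice + kale with both tight: 0.3145 servings and 3.79 servings → $5.34.
avocado + quinoa: intersection lies outside the first quadrant.
avocado + kale with both tight: 0.09924 servings and 3.802 servings → $5.27.
quinoa + kale with both tight: 0.2335 servings and 3.766 servings → $5.45.
The minimum over all feasible corners is $5.27.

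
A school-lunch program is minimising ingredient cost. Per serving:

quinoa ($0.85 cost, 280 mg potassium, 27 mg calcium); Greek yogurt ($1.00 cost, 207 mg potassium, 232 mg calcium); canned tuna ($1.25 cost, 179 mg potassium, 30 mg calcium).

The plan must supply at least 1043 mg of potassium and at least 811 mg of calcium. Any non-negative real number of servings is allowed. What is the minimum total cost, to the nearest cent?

$4.41

Minimising a linear cost over {potassium ≥ 1043, calcium ≥ 811, servings ≥ 0} — the optimum is at a vertex, using one or two foods.
quinoa only: max(1043/280, 811/27) = 30.04 servings → $25.53.
Greek yogurt only: max(1043/207, 811/232) = 5.039 servings → $5.04.
canned tuna only: max(1043/179, 811/30) = 27.03 servings → $33.79.
quinoa + Greek yogurt with both tight: 1.248 servings and 3.35 servings → $4.41.
quinoa + canned tuna with both targets exact would need a negative amount; discard.
Greek yogurt + canned tuna with both tight: 3.224 servings and 2.098 servings → $5.85.
So the least-cost plan costs $4.41.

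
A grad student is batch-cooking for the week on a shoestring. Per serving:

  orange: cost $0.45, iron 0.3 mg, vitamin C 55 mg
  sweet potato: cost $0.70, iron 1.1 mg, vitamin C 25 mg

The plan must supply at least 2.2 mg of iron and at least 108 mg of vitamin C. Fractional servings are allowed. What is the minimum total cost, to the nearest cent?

Minimising a linear cost over {iron ≥ 2.2, vitamin C ≥ 108, servings ≥ 0} — the optimum is at a vertex, using one or two foods.
orange only: max(2.2/0.3, 108/55) = 7.333 servings → $3.30.
sweet potato only: max(2.2/1.1, 108/25) = 4.32 servings → $3.02.
orange + sweet potato with both tight: 1.204 servings and 1.672 servings → $1.71.
Cheapest feasible corner: $1.71.

$1.71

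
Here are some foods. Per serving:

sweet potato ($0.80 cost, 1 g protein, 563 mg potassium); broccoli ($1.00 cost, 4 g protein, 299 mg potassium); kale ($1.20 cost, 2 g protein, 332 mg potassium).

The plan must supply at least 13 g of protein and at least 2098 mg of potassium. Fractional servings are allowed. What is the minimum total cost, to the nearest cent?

$4.52

Two binding constraints pin down two serving amounts, so the optimal mix uses at most two foods. The candidates are each food alone (scaled to the tighter of protein/potassium) and each pair with both constraints tight.
sweet potato only: max(13/1, 2098/563) = 13 servings → $10.40.
broccoli only: max(13/4, 2098/299) = 7.017 servings → $7.02.
kale only: max(13/2, 2098/332) = 6.5 servings → $7.80.
sweet potato + broccoli with both tight: 2.307 servings and 2.673 servings → $4.52.
sweet potato + kale: intersection lies outside the first quadrant.
broccoli + kale with both tight: 0.1644 servings and 6.171 servings → $7.57.
Cheapest feasible corner: $4.52.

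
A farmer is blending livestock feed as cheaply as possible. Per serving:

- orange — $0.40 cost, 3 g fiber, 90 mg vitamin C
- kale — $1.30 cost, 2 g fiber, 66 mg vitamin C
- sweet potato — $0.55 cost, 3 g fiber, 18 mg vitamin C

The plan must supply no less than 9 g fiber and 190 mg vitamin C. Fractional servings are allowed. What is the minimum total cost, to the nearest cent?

$1.20

Two binding constraints pin down two serving amounts, so the optimal mix uses at most two foods. The candidates are each food alone (scaled to the tighter of fiber/vitamin C) and each pair with both constraints tight.
orange only: max(9/3, 190/90) = 3 servings → $1.20.
kale only: max(9/2, 190/66) = 4.5 servings → $5.85.
sweet potato only: max(9/3, 190/18) = 10.56 servings → $5.81.
orange + kale: intersection lies outside the first quadrant.
orange + sweet potato with both tight: 1.889 servings and 1.111 servings → $1.37.
kale + sweet potato with both tight: 2.519 servings and 1.321 servings → $4.00.
Cheapest feasible corner: $1.20.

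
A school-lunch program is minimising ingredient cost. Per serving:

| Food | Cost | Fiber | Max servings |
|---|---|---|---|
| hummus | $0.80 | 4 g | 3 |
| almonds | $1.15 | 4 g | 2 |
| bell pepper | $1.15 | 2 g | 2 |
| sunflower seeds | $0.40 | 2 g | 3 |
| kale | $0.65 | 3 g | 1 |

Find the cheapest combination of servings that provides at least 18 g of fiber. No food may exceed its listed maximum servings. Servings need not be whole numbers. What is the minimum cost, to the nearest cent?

$3.60

Cost per g of fiber: hummus $0.2000, sunflower seeds $0.2000, kale $0.2167, almonds $0.2875, bell pepper $0.5750.
Take 3 servings of hummus: +12.0 g fiber for $2.40 (total $2.40, still need 6.0 g).
Take 3 servings of sunflower seeds: +6.0 g fiber for $1.20 (total $3.60, still need 0.0 g).
Greedy by cheapest-per-g is optimal for a single linear constraint, so the minimum cost is $3.60.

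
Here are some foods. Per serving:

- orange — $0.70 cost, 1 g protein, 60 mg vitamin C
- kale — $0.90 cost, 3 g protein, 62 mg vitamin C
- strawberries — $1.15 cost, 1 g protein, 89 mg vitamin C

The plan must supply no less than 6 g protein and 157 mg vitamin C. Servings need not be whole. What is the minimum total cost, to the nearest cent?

This is a tiny linear program; its minimum lies at a vertex of the feasible set. List the vertices and price them.
orange only: max(6/1, 157/60) = 6 servings → $4.20.
kale only: max(6/3, 157/62) = 2.532 servings → $2.28.
strawberries only: max(6/1, 157/89) = 6 servings → $6.90.
orange + kale with both tight: 0.839 servings and 1.72 servings → $2.14.
orange + strawberries: the both-tight solution has a negative serving — not a feasible corner.
kale + strawberries with both tight: 1.839 servings and 0.4829 servings → $2.21.
The minimum over all feasible corners is $2.14.

$2.14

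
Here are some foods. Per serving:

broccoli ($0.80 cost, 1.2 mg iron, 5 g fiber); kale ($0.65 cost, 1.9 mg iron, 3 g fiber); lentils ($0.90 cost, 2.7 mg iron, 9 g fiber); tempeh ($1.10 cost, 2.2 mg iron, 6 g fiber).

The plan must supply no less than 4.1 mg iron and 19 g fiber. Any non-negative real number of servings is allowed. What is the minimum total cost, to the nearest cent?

Check every corner: each single food scaled to meet both minima, and each pair solved so both constraints bind.
broccoli only: max(4.1/1.2, 19/5) = 3.8 servings → $3.04.
kale only: max(4.1/1.9, 19/3) = 6.333 servings → $4.12.
lentils only: max(4.1/2.7, 19/9) = 2.111 servings → $1.90.
tempeh only: max(4.1/2.2, 19/6) = 3.167 servings → $3.48.
broccoli + kale: intersection lies outside the first quadrant.
broccoli + lentils: intersection lies outside the first quadrant.
broccoli + tempeh: the both-tight solution has a negative serving — not a feasible corner.
kale + lentils: the both-tight solution has a negative serving — not a feasible corner.
kale + tempeh: intersection lies outside the first quadrant.
lentils + tempeh with both targets exact would need a negative amount; discard.
So the least-cost plan costs $1.90.

$1.90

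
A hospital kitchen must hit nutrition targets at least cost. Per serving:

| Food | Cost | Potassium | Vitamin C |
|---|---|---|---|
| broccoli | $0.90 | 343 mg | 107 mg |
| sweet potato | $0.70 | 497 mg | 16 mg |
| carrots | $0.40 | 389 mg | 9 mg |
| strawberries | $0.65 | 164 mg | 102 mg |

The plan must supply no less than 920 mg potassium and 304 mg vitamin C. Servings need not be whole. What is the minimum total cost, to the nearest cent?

$2.33

Minimising a linear cost over {potassium ≥ 920, vitamin C ≥ 304, servings ≥ 0} — the optimum is at a vertex, using one or two foods.
broccoli only: max(920/343, 304/107) = 2.841 servings → $2.56.
sweet potato only: max(920/497, 304/16) = 19 servings → $13.30.
carrots only: max(920/389, 304/9) = 33.78 servings → $13.51.
strawberries only: max(920/164, 304/102) = 5.61 servings → $3.65.
broccoli + sweet potato with both targets exact would need a negative amount; discard.
broccoli + carrots: intersection lies outside the first quadrant.
broccoli + strawberries with both tight: 2.522 servings and 0.3344 servings → $2.49.
sweet potato + carrots with both targets exact would need a negative amount; discard.
sweet potato + strawberries with both tight: 0.915 servings and 2.837 servings → $2.48.
carrots + strawberries with both tight: 1.151 servings and 2.879 servings → $2.33.
The minimum over all feasible corners is $2.33.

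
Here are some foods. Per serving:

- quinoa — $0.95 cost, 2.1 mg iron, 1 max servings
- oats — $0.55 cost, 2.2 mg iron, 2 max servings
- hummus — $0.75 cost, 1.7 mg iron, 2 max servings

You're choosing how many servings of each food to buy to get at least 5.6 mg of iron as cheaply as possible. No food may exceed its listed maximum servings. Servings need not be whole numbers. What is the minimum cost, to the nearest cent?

$1.63

Cost per mg of iron: oats $0.2500, hummus $0.4412, quinoa $0.4524.
Take 2 servings of oats: +4.4 mg iron for $1.10 (total $1.10, still need 1.2 mg).
Take 0.7059 servings of hummus: +1.2 mg iron for $0.53 (total $1.63, still need 0.0 mg).
Greedy by cheapest-per-mg is optimal for a single linear constraint, so the minimum cost is $1.63.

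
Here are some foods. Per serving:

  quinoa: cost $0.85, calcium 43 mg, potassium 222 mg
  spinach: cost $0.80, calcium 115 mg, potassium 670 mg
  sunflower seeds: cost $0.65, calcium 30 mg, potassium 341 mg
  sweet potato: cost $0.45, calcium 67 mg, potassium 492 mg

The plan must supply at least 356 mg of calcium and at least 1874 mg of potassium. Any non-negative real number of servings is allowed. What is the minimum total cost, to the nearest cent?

Minimising a linear cost over {calcium ≥ 356, potassium ≥ 1874, servings ≥ 0} — the optimum is at a vertex, using one or two foods.
quinoa only: max(356/43, 1874/222) = 8.441 servings → $7.18.
spinach only: max(356/115, 1874/670) = 3.096 servings → $2.48.
sunflower seeds only: max(356/30, 1874/341) = 11.87 servings → $7.71.
sweet potato only: max(356/67, 1874/492) = 5.313 servings → $2.39.
quinoa + spinach with both tight: 7.015 servings and 0.4726 servings → $6.34.
quinoa + sunflower seeds with both tight: 8.144 servings and 0.1937 servings → $7.05.
quinoa + sweet potato with both tight: 7.895 servings and 0.2467 servings → $6.82.
spinach + sunflower seeds with both targets exact would need a negative amount; discard.
spinach + sweet potato: the both-tight solution has a negative serving — not a feasible corner.
sunflower seeds + sweet potato: intersection lies outside the first quadrant.
The minimum over all feasible corners is $2.39.

$2.39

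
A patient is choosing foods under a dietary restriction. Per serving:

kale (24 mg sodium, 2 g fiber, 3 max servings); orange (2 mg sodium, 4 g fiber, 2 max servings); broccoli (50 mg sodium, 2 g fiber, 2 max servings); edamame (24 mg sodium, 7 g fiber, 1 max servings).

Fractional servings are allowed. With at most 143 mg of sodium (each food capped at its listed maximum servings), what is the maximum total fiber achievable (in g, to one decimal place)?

22.7 g

Fiber per mg sodium: orange 2, edamame 0.2917, kale 0.08333, broccoli 0.04.
Take 2 servings of orange: uses 4 mg sodium, +8.0 g fiber (running total 8.0 g).
Take 1 serving of edamame: uses 24 mg sodium, +7.0 g fiber (running total 15.0 g).
Take 3 servings of kale: uses 72 mg sodium, +6.0 g fiber (running total 21.0 g).
Take 0.86 servings of broccoli: uses 43 mg sodium, +1.7 g fiber (running total 22.7 g).
Filling greedily by fiber-per-mg sodium is optimal for one linear limit, giving 22.7 g.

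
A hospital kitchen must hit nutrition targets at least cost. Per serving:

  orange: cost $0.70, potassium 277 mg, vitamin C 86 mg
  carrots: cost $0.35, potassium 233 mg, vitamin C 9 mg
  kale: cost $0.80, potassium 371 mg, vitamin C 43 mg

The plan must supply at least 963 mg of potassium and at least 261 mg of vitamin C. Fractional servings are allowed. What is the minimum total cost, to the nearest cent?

$2.29

A basic optimal solution has at most two foods positive. Try each food alone and each pair with both targets met exactly.
orange only: max(963/277, 261/86) = 3.477 servings → $2.43.
carrots only: max(963/233, 261/9) = 29 servings → $10.15.
kale only: max(963/371, 261/43) = 6.07 servings → $4.86.
orange + carrots with both tight: 2.972 servings and 0.5997 servings → $2.29.
orange + kale with both tight: 2.772 servings and 0.5262 servings → $2.36.
carrots + kale: the both-tight solution has a negative serving — not a feasible corner.
The minimum over all feasible corners is $2.29.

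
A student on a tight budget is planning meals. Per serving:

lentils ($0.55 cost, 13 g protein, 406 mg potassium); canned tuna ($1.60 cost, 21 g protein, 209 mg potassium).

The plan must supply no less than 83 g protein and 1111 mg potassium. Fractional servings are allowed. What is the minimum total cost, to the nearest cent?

For a min-cost LP with two ≥-constraints, a basic feasible solution has at most two positive variables.
lentils only: max(83/13, 1111/406) = 6.385 servings → $3.51.
canned tuna only: max(83/21, 1111/209) = 5.316 servings → $8.51.
lentils + canned tuna with both tight: 1.03 servings and 3.315 servings → $5.87.
The minimum over all feasible corners is $3.51.

$3.51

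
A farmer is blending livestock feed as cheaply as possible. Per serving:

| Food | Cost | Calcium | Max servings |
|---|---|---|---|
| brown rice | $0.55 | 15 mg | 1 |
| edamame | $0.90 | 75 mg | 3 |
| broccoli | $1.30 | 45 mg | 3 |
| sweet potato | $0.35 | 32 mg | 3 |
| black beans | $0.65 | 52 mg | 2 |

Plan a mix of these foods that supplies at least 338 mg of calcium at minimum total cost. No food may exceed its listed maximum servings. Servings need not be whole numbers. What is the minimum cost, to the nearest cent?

Cost per mg of calcium: sweet potato $0.0109, edamame $0.0120, black beans $0.0125, broccoli $0.0289, brown rice $0.0367.
Take 3 servings of sweet potato: +96.0 mg calcium for $1.05 (total $1.05, still need 242.0 mg).
Take 3 servings of edamame: +225.0 mg calcium for $2.70 (total $3.75, still need 17.0 mg).
Take 0.3269 servings of black beans: +17.0 mg calcium for $0.21 (total $3.96, still need 0.0 mg).
Filling from the cheapest source first is optimal under one linear minimum: $3.96.

$3.96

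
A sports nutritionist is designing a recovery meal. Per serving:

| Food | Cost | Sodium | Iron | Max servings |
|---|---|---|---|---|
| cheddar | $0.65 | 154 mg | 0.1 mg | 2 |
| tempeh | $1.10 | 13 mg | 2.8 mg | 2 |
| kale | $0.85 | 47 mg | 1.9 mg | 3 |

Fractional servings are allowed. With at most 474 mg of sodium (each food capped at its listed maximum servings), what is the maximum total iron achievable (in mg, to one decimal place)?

Iron per mg sodium: tempeh 0.2154, kale 0.04043, cheddar 0.0006494.
Take 2 servings of tempeh: uses 26 mg sodium, +5.6 mg iron (running total 5.6 mg).
Take 3 servings of kale: uses 141 mg sodium, +5.7 mg iron (running total 11.3 mg).
Take 1.994 servings of cheddar: uses 307 mg sodium, +0.2 mg iron (running total 11.5 mg).
Filling greedily by iron-per-mg sodium is optimal for one linear limit, giving 11.5 mg.

11.5 mg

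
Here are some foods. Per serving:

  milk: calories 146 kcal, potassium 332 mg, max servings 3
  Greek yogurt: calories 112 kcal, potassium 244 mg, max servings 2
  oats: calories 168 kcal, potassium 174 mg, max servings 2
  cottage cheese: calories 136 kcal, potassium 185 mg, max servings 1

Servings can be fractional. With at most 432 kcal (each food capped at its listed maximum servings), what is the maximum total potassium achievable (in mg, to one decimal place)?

982.4 mg

Potassium per kcal: milk 2.274, Greek yogurt 2.179, cottage cheese 1.36, oats 1.036.
Take 2.959 servings of milk: uses 432 kcal, +982.4 mg potassium (running total 982.4 mg).
Filling greedily by potassium-per-kcal is optimal for one linear limit, giving 982.4 mg.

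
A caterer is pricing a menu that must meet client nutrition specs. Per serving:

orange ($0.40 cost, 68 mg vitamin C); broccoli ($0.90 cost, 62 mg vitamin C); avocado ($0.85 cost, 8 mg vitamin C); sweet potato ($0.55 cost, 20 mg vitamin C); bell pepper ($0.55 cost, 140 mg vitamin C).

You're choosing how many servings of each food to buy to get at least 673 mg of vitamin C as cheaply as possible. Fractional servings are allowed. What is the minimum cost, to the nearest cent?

Cost per mg of vitamin C: bell pepper $0.0039, orange $0.0059, broccoli $0.0145, sweet potato $0.0275, avocado $0.1062.
With no serving limits, use only bell pepper: 673 mg / 140 mg = 4.807 servings × $0.55 = $2.64.

$2.64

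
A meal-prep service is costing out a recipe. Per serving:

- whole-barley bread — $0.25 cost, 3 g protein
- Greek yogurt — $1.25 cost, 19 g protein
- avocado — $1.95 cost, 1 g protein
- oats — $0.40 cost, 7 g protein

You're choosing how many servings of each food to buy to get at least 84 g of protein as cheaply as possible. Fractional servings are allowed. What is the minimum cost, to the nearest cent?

$4.80

Cost per g of protein: oats $0.0571, Greek yogurt $0.0658, whole-barley bread $0.0833, avocado $1.9500.
With no serving limits, use only oats: 84 g / 7 g = 12 servings × $0.40 = $4.80.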